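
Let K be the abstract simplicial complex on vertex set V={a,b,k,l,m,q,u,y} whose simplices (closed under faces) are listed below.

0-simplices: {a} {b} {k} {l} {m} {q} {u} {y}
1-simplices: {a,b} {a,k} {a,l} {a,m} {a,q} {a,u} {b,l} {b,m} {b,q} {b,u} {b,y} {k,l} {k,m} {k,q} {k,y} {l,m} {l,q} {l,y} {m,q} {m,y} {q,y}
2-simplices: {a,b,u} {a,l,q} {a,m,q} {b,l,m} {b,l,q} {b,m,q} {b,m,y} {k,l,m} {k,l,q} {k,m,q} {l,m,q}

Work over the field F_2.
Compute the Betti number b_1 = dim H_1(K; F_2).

b_1=5

n_0=8 n_1=21 n_2=11  [Z2]
∂1: piv[ab,ak,al,am,aq,au,by] rk=7  ker:bl,bm,bq,bu,kl,km,kq,ky,lm,lq,ly,mq,my,qy
∂2: piv[abu,alq,amq,blm,blq,bmq,bmy,klm,klq] rk=9  ker:kmq,lmq
b_1=(21−7)−9=5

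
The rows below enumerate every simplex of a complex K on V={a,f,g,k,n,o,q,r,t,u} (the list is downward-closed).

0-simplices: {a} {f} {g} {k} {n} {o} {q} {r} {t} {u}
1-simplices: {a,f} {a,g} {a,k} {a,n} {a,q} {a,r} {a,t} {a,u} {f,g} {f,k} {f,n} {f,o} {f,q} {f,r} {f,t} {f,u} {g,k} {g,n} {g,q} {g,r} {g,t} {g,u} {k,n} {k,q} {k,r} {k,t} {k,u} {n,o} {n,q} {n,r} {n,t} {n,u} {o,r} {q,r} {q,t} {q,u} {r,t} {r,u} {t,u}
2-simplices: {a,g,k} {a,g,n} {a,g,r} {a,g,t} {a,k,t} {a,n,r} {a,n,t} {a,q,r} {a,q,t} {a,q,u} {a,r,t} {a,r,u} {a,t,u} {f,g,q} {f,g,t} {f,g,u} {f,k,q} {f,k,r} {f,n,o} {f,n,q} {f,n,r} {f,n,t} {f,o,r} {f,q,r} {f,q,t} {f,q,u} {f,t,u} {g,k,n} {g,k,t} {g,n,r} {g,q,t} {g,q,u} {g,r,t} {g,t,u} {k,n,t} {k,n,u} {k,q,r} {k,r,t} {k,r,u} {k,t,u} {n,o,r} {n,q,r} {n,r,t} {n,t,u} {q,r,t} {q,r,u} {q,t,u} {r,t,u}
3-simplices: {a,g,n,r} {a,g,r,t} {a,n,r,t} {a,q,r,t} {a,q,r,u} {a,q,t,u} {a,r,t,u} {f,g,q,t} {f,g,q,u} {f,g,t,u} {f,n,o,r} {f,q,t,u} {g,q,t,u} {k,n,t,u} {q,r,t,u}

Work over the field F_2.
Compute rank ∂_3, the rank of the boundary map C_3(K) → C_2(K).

rank∂_3=13

n_0=10 n_1=39 n_2=48 n_3=15  [Z2]
∂1: piv[af,ag,ak,an,aq,ar,at,au,fo] rk=9  ker:fg,fk,fn,fq,fr,ft,fu,gk,gn,gq,gr,gt,gu,kn,kq,kr,kt,ku,no,nq,nr,nt,nu,or,qr,qt,qu,rt,ru,tu
∂2: piv[agk,agn,agr,agt,akt,anr,ant,aqr,aqt,aqu,art,aru,atu,fgq,fgt,fgu,fkq,fkr,fno,fnq,fnr,fnt,for,fqr,fqu,gkn,knu,krt,kru] rk=29  ker:fqt,ftu,gkt,gnr,gqt,gqu,grt,gtu,knt,kqr,ktu,nor,nqr,nrt,ntu,qrt,qru,qtu,rtu
∂3: piv[agnr,agrt,anrt,aqrt,aqru,aqtu,artu,fgqt,fgqu,fgtu,fnor,fqtu,kntu] rk=13  ker:gqtu,qrtu
rk∂_3=13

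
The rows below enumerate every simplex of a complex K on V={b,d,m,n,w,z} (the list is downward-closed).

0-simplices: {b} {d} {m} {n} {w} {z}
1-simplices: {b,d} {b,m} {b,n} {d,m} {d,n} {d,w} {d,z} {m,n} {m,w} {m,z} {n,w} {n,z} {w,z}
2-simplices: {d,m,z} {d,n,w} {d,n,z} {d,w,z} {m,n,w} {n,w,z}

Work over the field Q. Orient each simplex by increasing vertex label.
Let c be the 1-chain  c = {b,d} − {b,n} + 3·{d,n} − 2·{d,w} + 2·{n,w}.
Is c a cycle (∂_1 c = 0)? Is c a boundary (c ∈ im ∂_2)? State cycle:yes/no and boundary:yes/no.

cycle:yes boundary:no

n_0=6 n_1=13 n_2=6  [Q]
∂1: piv[bd,bm,bn,dw,dz] rk=5  ker:dm,dn,mn,mw,mz,nw,nz,wz
∂2: piv[dmz,dnw,dnz,dwz,mnw] rk=5  ker:nwz
∂1c = 0
c vs im∂2: residual ≠ 0 ⇒ not boundary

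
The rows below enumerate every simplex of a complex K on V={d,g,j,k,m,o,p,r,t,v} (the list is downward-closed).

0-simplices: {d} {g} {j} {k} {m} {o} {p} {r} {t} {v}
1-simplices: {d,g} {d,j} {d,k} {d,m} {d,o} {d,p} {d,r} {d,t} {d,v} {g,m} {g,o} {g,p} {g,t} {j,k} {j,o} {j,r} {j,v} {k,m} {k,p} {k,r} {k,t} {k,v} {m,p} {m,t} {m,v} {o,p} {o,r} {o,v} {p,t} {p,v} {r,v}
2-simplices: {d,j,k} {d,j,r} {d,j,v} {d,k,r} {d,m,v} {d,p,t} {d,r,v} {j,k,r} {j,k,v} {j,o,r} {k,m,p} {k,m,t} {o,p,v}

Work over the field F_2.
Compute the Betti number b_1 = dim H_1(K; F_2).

b_1=10

n_0=10 n_1=31 n_2=13  [Z2]
∂1: piv[dg,dj,dk,dm,do,dp,dr,dt,dv] rk=9  ker:gm,go,gp,gt,jk,jo,jr,jv,km,kp,kr,kt,kv,mp,mt,mv,op,or,ov,pt,pv,rv
∂2: piv[djk,djr,djv,dkr,dmv,dpt,drv,jkv,jor,kmp,kmt,opv] rk=12  ker:jkr
b_1=(31−9)−12=10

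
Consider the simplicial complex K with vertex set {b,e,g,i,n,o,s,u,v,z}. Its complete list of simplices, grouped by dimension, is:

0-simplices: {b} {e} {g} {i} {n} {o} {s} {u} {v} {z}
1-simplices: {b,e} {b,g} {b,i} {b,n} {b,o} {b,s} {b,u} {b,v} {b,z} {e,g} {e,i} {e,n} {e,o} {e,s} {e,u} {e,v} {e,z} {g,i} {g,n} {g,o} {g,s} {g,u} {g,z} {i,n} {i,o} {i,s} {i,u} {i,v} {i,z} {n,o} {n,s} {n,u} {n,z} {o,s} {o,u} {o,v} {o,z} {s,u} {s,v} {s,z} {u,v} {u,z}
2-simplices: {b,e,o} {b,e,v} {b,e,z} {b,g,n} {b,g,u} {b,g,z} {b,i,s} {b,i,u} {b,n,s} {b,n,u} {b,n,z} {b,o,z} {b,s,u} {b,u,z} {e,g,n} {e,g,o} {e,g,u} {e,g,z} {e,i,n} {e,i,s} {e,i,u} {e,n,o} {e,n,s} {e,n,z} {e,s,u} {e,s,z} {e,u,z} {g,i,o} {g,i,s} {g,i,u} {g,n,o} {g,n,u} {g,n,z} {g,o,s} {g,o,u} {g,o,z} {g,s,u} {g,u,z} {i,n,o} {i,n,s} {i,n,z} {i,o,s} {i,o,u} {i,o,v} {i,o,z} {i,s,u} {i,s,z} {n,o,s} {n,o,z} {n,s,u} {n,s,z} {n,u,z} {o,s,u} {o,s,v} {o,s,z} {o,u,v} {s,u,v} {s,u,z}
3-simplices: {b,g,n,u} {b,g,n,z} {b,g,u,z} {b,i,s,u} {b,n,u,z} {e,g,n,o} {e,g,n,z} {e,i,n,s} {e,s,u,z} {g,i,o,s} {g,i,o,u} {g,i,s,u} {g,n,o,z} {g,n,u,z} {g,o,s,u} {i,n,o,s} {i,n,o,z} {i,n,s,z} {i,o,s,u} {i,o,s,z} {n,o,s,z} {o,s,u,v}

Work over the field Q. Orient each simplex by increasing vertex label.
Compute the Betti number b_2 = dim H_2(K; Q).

b_2=7

n_0=10 n_1=42 n_2=58 n_3=22  [Q]
∂1: piv[be,bg,bi,bn,bo,bs,bu,bv,bz] rk=9  ker:eg,ei,en,eo,es,eu,ev,ez,gi,gn,go,gs,gu,gz,in,io,is,iu,iv,iz,no,ns,nu,nz,os,ou,ov,oz,su,sv,sz,uv,uz
∂2: piv[beo,bev,bez,bgn,bgu,bgz,bis,biu,bns,bnu,bnz,boz,bsu,buz,egn,ego,egu,egz,ein,eis,eiu,eno,esz,gio,gis,giu,gos,gou,inz,iov,osv,ouv] rk=32  ker:ens,enz,esu,euz,gno,gnu,gnz,goz,gsu,guz,ino,ins,ios,iou,ioz,isu,isz,nos,noz,nsu,nsz,nuz,osu,osz,suv,suz
∂3: piv[bgnu,bgnz,bguz,bisu,bnuz,egno,egnz,eins,esuz,gios,giou,gisu,gnoz,gosu,inos,inoz,insz,iosz,osuv] rk=19  ker:gnuz,iosu,nosz
b_2=(58−32)−19=7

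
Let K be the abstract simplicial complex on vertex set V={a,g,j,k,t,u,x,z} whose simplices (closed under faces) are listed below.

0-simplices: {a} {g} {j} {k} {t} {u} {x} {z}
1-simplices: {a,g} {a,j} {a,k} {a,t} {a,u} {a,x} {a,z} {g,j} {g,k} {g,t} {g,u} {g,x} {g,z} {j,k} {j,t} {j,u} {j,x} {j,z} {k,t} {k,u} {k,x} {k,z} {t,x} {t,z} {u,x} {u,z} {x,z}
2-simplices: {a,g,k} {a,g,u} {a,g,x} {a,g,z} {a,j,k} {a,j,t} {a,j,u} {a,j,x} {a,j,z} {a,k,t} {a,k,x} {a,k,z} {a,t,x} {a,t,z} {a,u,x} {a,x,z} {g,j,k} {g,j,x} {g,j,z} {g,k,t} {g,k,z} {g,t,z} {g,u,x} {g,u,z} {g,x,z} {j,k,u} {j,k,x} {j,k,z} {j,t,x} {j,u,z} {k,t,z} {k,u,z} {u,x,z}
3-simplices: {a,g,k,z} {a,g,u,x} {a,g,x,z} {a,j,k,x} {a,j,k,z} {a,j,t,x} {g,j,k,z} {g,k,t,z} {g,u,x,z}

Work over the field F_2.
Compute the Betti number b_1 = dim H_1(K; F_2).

b_1=0

n_0=8 n_1=27 n_2=33 n_3=9  [Z2]
∂1: piv[ag,aj,ak,at,au,ax,az] rk=7  ker:gj,gk,gt,gu,gx,gz,jk,jt,ju,jx,jz,kt,ku,kx,kz,tx,tz,ux,uz,xz
∂2: piv[agk,agu,agx,agz,ajk,ajt,aju,ajx,ajz,akt,akx,akz,atx,atz,aux,axz,gjk,gkt,guz,jku] rk=20  ker:gjx,gjz,gkz,gtz,gux,gxz,jkx,jkz,jtx,juz,ktz,kuz,uxz
∂3: piv[agkz,agux,agxz,ajkx,ajkz,ajtx,gjkz,gktz,guxz] rk=9
b_1=(27−7)−20=0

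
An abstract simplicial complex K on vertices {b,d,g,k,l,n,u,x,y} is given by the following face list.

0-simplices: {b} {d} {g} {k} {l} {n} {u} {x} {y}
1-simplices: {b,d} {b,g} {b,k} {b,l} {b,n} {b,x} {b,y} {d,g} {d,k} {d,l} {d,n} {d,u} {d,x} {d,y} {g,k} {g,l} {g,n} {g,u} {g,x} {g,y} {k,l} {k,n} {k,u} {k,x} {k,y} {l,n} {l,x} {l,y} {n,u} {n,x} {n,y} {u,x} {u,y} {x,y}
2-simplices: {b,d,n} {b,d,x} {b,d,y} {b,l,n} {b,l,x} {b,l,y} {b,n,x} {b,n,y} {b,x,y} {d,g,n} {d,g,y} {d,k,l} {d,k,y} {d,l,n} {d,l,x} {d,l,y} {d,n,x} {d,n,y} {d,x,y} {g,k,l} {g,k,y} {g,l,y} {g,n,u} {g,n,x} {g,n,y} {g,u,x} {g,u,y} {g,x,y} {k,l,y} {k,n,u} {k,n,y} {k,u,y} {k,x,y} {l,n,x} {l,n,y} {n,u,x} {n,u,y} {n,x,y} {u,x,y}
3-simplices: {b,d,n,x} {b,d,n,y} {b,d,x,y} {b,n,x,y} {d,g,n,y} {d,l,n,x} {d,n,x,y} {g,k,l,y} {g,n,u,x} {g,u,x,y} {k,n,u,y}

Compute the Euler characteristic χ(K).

n_0=9 n_1=34 n_2=39 n_3=11
χ=+9−34+39−11=3

χ(K)=3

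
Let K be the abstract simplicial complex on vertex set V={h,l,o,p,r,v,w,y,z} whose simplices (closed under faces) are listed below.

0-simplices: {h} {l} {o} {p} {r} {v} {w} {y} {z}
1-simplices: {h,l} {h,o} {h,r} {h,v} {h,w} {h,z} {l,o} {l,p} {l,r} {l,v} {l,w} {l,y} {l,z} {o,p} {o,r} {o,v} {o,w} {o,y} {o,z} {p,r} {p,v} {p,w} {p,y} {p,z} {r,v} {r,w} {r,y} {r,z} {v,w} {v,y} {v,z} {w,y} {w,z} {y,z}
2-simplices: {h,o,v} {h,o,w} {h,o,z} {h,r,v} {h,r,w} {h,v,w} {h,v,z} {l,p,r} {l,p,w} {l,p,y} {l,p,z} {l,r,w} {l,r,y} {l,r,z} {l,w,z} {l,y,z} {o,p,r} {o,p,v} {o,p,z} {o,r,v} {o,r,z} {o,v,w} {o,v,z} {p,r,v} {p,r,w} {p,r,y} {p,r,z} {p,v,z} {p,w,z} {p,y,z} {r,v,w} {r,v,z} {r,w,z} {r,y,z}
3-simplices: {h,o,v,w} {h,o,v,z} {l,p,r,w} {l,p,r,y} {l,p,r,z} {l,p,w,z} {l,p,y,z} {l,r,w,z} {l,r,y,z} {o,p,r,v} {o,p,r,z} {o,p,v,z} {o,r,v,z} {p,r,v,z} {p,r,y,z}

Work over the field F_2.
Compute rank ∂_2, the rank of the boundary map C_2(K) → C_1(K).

n_0=9 n_1=34 n_2=34 n_3=15  [Z2]
∂1: piv[hl,ho,hr,hv,hw,hz,lp,ly] rk=8  ker:lo,lr,lv,lw,lz,op,or,ov,ow,oy,oz,pr,pv,pw,py,pz,rv,rw,ry,rz,vw,vy,vz,wy,wz,yz
∂2: piv[hov,how,hoz,hrv,hrw,hvw,hvz,lpr,lpw,lpy,lpz,lrw,lry,lrz,lwz,lyz,opr,opv,opz,orv] rk=20  ker:orz,ovw,ovz,prv,prw,pry,prz,pvz,pwz,pyz,rvw,rvz,rwz,ryz
∂3: piv[hovw,hovz,lprw,lpry,lprz,lpwz,lpyz,lrwz,lryz,oprv,oprz,opvz,orvz] rk=13  ker:prvz,pryz
rk∂_2=20

rank∂_2=20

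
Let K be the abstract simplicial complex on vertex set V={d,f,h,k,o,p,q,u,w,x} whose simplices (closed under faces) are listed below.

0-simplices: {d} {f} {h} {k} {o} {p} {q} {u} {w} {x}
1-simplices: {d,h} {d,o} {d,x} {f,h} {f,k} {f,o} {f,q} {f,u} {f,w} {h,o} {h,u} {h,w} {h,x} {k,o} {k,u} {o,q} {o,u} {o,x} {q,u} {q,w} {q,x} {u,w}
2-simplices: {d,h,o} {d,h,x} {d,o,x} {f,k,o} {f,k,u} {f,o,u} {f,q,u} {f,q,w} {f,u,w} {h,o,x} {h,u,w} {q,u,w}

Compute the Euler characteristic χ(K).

n_0=10 n_1=22 n_2=12
χ=+10−22+12=0

χ(K)=0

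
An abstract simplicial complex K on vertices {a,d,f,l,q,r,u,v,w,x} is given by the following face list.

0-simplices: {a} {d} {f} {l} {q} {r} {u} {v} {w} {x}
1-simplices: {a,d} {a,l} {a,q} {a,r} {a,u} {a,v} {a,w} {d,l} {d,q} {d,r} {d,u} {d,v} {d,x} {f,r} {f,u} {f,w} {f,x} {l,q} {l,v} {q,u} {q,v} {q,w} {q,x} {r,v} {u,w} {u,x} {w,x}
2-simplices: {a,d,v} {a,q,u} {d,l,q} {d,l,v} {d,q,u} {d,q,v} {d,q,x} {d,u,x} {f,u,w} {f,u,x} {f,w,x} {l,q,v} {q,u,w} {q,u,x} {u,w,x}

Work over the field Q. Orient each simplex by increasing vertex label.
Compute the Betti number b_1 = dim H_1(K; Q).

n_0=10 n_1=27 n_2=15  [Q]
∂1: piv[ad,al,aq,ar,au,av,aw,dx,fr] rk=9  ker:dl,dq,dr,du,dv,fu,fw,fx,lq,lv,qu,qv,qw,qx,rv,uw,ux,wx
∂2: piv[adv,aqu,dlq,dlv,dqu,dqv,dqx,dux,fuw,fux,fwx,quw] rk=12  ker:lqv,qux,uwx
b_1=(27−9)−12=6

b_1=6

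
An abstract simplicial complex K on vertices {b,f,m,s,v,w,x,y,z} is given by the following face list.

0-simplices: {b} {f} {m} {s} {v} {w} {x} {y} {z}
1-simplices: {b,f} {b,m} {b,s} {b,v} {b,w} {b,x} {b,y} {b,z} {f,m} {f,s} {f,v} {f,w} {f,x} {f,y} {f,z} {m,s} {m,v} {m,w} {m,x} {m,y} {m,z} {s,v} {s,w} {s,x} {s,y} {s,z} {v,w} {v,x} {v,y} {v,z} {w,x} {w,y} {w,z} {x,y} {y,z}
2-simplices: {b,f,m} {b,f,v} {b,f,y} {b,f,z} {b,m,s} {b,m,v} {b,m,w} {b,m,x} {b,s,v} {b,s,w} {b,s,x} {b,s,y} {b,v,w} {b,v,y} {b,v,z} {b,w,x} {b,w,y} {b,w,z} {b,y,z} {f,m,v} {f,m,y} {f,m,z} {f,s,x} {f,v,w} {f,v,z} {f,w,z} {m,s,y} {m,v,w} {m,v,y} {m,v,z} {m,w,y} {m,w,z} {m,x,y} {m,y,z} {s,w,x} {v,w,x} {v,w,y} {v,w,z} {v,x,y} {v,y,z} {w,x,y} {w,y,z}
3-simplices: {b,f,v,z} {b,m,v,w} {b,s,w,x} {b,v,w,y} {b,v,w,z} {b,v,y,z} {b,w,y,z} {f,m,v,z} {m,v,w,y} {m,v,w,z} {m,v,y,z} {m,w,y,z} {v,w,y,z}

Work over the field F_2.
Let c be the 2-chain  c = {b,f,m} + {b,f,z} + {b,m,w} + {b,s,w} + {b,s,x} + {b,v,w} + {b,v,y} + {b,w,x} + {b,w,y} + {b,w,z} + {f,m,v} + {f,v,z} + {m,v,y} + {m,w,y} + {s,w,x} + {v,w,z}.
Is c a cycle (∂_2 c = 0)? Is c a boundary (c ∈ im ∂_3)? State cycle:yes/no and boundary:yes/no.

n_0=9 n_1=35 n_2=42 n_3=13  [Z2]
∂1: piv[bf,bm,bs,bv,bw,bx,by,bz] rk=8  ker:fm,fs,fv,fw,fx,fy,fz,ms,mv,mw,mx,my,mz,sv,sw,sx,sy,sz,vw,vx,vy,vz,wx,wy,wz,xy,yz
∂2: piv[bfm,bfv,bfy,bfz,bms,bmv,bmw,bmx,bsv,bsw,bsx,bsy,bvw,bvy,bvz,bwx,bwy,bwz,byz,fmy,fmz,fsx,fvw,mxy,vwx] rk=25  ker:fmv,fvz,fwz,msy,mvw,mvy,mvz,mwy,mwz,myz,swx,vwy,vwz,vxy,vyz,wxy,wyz
∂3: piv[bfvz,bmvw,bswx,bvwy,bvwz,bvyz,bwyz,fmvz,mvwy,mvwz,mvyz] rk=11  ker:mwyz,vwyz
∂2c = 0
c vs im∂3: residual ≠ 0 ⇒ not boundary

cycle:yes boundary:no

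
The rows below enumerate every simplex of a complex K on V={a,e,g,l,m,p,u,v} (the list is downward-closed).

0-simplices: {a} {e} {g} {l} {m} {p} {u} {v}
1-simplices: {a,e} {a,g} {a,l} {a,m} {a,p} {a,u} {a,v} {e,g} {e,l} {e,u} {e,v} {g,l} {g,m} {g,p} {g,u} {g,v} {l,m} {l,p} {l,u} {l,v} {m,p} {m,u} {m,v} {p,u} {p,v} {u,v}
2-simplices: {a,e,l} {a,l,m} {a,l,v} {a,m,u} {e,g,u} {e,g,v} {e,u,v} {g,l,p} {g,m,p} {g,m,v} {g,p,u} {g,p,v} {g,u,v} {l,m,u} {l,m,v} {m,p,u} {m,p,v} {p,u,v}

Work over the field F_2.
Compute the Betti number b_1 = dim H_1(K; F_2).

n_0=8 n_1=26 n_2=18  [Z2]
∂1: piv[ae,ag,al,am,ap,au,av] rk=7  ker:eg,el,eu,ev,gl,gm,gp,gu,gv,lm,lp,lu,lv,mp,mu,mv,pu,pv,uv
∂2: piv[ael,alm,alv,amu,egu,egv,euv,glp,gmp,gmv,gpu,gpv,lmu,lmv,mpu] rk=15  ker:guv,mpv,puv
b_1=(26−7)−15=4

b_1=4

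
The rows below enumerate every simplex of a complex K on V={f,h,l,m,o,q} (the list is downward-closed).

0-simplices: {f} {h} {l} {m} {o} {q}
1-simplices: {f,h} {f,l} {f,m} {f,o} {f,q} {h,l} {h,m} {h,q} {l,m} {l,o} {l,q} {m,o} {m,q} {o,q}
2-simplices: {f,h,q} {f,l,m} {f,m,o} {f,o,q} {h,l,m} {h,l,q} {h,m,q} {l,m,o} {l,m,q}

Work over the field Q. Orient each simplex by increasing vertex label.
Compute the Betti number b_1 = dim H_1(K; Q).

n_0=6 n_1=14 n_2=9  [Q]
∂1: piv[fh,fl,fm,fo,fq] rk=5  ker:hl,hm,hq,lm,lo,lq,mo,mq,oq
∂2: piv[fhq,flm,fmo,foq,hlm,hlq,hmq,lmo] rk=8  ker:lmq
b_1=(14−5)−8=1

b_1=1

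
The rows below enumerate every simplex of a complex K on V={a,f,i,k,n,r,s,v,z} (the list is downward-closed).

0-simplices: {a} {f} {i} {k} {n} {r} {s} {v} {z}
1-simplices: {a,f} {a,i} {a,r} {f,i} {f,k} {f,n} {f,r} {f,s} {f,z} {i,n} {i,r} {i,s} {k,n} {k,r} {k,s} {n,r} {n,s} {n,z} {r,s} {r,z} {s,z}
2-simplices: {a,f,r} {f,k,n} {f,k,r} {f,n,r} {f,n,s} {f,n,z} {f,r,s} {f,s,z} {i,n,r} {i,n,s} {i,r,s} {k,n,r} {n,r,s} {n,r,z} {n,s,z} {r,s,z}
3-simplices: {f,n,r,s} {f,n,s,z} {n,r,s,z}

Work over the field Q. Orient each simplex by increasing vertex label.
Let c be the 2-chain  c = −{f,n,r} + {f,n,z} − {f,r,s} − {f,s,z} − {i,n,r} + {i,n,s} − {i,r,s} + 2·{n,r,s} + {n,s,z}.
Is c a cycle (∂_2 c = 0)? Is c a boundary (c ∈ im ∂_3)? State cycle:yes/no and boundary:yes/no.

n_0=9 n_1=21 n_2=16 n_3=3  [Q]
∂1: piv[af,ai,ar,fk,fn,fs,fz] rk=7  ker:fi,fr,in,ir,is,kn,kr,ks,nr,ns,nz,rs,rz,sz
∂2: piv[afr,fkn,fkr,fnr,fns,fnz,frs,fsz,inr,ins,nrz] rk=11  ker:irs,knr,nrs,nsz,rsz
∂3: piv[fnrs,fnsz,nrsz] rk=3
∂2c = 0
c vs im∂3: residual ≠ 0 ⇒ not boundary

cycle:yes boundary:no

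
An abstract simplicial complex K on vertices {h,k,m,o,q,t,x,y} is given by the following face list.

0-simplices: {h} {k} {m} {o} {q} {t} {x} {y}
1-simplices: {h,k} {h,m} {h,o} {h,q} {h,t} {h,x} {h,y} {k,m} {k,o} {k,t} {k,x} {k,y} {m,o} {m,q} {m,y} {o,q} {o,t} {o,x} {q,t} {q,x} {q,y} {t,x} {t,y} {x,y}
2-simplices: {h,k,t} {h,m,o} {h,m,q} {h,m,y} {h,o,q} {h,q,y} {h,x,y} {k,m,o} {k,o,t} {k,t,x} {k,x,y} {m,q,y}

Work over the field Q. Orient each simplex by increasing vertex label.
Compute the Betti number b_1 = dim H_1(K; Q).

n_0=8 n_1=24 n_2=12  [Q]
∂1: piv[hk,hm,ho,hq,ht,hx,hy] rk=7  ker:km,ko,kt,kx,ky,mo,mq,my,oq,ot,ox,qt,qx,qy,tx,ty,xy
∂2: piv[hkt,hmo,hmq,hmy,hoq,hqy,hxy,kmo,kot,ktx,kxy] rk=11  ker:mqy
b_1=(24−7)−11=6

b_1=6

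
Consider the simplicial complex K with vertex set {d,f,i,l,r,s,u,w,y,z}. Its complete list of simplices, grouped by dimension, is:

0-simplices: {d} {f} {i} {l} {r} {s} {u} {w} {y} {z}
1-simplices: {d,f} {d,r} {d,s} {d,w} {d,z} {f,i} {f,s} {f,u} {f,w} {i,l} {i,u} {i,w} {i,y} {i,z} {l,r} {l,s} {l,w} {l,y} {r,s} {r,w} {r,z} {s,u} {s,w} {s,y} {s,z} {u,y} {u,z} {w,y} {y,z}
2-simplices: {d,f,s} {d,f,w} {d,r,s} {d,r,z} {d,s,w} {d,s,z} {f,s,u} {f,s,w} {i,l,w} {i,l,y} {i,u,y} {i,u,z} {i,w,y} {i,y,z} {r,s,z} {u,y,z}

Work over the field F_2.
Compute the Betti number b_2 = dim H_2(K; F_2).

n_0=10 n_1=29 n_2=16  [Z2]
∂1: piv[df,dr,ds,dw,dz,fi,fu,il,iy] rk=9  ker:fs,fw,iu,iw,iz,lr,ls,lw,ly,rs,rw,rz,su,sw,sy,sz,uy,uz,wy,yz
∂2: piv[dfs,dfw,drs,drz,dsw,dsz,fsu,ilw,ily,iuy,iuz,iwy,iyz] rk=13  ker:fsw,rsz,uyz
b_2=(16−13)−0=3

b_2=3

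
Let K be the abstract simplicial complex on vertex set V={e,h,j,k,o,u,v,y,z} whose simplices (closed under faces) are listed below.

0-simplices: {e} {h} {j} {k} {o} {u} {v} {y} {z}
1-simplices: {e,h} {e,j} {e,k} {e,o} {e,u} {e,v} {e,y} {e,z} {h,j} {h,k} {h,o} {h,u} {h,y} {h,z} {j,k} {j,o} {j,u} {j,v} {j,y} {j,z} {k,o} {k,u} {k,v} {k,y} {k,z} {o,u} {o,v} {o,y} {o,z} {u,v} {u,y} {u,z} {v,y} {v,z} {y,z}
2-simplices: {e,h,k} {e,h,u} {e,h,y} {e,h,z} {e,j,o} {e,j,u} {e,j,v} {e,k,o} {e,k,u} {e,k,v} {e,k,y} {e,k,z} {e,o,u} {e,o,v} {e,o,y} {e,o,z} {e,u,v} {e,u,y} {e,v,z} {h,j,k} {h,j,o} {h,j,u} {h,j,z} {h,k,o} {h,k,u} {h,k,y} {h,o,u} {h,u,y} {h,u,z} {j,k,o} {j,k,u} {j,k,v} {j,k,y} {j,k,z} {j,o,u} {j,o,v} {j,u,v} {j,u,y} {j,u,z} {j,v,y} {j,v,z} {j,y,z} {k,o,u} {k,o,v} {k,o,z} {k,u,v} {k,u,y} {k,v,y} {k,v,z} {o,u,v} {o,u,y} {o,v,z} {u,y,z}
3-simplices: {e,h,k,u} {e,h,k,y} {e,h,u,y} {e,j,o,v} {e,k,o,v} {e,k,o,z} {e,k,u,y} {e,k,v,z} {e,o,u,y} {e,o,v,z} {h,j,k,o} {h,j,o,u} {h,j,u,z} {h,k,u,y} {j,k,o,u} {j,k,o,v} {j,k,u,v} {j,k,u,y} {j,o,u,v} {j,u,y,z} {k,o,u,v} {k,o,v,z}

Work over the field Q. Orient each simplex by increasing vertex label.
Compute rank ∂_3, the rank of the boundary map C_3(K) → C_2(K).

n_0=9 n_1=35 n_2=53 n_3=22  [Q]
∂1: piv[eh,ej,ek,eo,eu,ev,ey,ez] rk=8  ker:hj,hk,ho,hu,hy,hz,jk,jo,ju,jv,jy,jz,ko,ku,kv,ky,kz,ou,ov,oy,oz,uv,uy,uz,vy,vz,yz
∂2: piv[ehk,ehu,ehy,ehz,ejo,eju,ejv,eko,eku,ekv,eky,ekz,eou,eov,eoy,eoz,euv,euy,evz,hjk,hjo,hju,hjz,huz,jky,jvy,jyz] rk=27  ker:hko,hku,hky,hou,huy,jko,jku,jkv,jkz,jou,jov,juv,juy,juz,jvz,kou,kov,koz,kuv,kuy,kvy,kvz,ouv,ouy,ovz,uyz
∂3: piv[ehku,ehky,ehuy,ejov,ekov,ekoz,ekuy,ekvz,eouy,eovz,hjko,hjou,hjuz,jkou,jkov,jkuv,jkuy,jouv,juyz] rk=19  ker:hkuy,kouv,kovz
rk∂_3=19

rank∂_3=19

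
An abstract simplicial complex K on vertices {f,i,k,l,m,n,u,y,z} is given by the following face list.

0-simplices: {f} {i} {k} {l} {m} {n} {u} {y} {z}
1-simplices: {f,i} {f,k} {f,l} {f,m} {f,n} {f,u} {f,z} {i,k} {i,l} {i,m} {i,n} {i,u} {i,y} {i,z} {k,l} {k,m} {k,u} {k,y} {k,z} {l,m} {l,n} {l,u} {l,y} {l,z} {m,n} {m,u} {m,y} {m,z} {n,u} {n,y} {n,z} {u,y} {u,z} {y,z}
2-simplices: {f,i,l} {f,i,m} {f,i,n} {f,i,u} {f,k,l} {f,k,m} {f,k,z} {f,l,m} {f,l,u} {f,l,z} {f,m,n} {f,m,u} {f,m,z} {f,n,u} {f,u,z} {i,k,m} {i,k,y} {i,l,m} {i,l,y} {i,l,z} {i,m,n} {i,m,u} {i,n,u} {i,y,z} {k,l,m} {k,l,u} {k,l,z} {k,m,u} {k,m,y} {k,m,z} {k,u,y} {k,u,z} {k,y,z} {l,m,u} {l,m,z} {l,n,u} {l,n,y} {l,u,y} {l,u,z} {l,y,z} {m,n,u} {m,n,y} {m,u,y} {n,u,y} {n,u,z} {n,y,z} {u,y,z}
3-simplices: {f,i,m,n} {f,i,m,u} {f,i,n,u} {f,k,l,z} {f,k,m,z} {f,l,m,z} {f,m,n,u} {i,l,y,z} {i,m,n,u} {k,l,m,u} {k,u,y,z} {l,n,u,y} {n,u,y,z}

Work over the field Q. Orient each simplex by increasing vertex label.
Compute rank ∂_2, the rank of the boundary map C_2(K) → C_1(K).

rank∂_2=26

n_0=9 n_1=34 n_2=47 n_3=13  [Q]
∂1: piv[fi,fk,fl,fm,fn,fu,fz,iy] rk=8  ker:ik,il,im,in,iu,iz,kl,km,ku,ky,kz,lm,ln,lu,ly,lz,mn,mu,my,mz,nu,ny,nz,uy,uz,yz
∂2: piv[fil,fim,fin,fiu,fkl,fkm,fkz,flm,flu,flz,fmn,fmu,fmz,fnu,fuz,ikm,iky,ily,ilz,iyz,klu,kmy,kuy,lnu,lny,nuz] rk=26  ker:ilm,imn,imu,inu,klm,klz,kmu,kmz,kuz,kyz,lmu,lmz,luy,luz,lyz,mnu,mny,muy,nuy,nyz,uyz
∂3: piv[fimn,fimu,finu,fklz,fkmz,flmz,fmnu,ilyz,klmu,kuyz,lnuy,nuyz] rk=12  ker:imnu
rk∂_2=26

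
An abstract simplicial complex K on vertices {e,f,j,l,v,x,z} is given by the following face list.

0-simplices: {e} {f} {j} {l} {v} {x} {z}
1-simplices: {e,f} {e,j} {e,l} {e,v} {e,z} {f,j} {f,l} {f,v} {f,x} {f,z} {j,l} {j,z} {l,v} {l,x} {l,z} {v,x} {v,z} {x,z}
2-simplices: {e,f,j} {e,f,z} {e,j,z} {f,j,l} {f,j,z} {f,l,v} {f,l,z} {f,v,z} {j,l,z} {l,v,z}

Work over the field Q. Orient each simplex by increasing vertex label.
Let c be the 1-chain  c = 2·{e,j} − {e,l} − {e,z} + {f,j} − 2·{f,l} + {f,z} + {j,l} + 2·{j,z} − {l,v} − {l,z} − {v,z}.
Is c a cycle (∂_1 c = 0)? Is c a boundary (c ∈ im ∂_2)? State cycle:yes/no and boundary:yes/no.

cycle:yes boundary:no

n_0=7 n_1=18 n_2=10  [Q]
∂1: piv[ef,ej,el,ev,ez,fx] rk=6  ker:fj,fl,fv,fz,jl,jz,lv,lx,lz,vx,vz,xz
∂2: piv[efj,efz,ejz,fjl,flv,flz,fvz] rk=7  ker:fjz,jlz,lvz
∂1c = 0
c vs im∂2: residual ≠ 0 ⇒ not boundary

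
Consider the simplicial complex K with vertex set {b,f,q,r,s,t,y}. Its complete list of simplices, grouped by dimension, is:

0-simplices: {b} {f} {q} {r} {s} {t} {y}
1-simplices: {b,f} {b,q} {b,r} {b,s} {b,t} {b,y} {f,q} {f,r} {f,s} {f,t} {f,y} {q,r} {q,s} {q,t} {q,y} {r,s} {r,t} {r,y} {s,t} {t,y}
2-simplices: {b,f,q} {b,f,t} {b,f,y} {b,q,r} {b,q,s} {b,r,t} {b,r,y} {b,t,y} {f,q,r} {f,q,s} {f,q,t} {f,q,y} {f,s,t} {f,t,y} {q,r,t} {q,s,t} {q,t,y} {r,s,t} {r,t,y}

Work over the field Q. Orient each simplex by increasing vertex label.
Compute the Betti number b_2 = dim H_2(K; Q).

n_0=7 n_1=20 n_2=19  [Q]
∂1: piv[bf,bq,br,bs,bt,by] rk=6  ker:fq,fr,fs,ft,fy,qr,qs,qt,qy,rs,rt,ry,st,ty
∂2: piv[bfq,bft,bfy,bqr,bqs,brt,bry,bty,fqr,fqs,fqt,fqy,fst,rst] rk=14  ker:fty,qrt,qst,qty,rty
b_2=(19−14)−0=5

b_2=5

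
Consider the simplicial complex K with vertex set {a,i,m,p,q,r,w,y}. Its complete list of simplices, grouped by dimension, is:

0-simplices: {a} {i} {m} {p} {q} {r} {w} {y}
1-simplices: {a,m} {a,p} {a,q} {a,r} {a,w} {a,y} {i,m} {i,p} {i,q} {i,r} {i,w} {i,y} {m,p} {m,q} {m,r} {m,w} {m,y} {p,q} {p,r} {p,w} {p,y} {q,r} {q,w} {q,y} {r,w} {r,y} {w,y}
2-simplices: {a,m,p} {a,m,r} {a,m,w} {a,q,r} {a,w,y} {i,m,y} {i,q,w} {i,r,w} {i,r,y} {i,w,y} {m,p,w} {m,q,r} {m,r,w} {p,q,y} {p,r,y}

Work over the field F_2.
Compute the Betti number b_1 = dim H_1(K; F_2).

b_1=5

n_0=8 n_1=27 n_2=15  [Z2]
∂1: piv[am,ap,aq,ar,aw,ay,im] rk=7  ker:ip,iq,ir,iw,iy,mp,mq,mr,mw,my,pq,pr,pw,py,qr,qw,qy,rw,ry,wy
∂2: piv[amp,amr,amw,aqr,awy,imy,iqw,irw,iry,iwy,mpw,mqr,mrw,pqy,pry] rk=15
b_1=(27−7)−15=5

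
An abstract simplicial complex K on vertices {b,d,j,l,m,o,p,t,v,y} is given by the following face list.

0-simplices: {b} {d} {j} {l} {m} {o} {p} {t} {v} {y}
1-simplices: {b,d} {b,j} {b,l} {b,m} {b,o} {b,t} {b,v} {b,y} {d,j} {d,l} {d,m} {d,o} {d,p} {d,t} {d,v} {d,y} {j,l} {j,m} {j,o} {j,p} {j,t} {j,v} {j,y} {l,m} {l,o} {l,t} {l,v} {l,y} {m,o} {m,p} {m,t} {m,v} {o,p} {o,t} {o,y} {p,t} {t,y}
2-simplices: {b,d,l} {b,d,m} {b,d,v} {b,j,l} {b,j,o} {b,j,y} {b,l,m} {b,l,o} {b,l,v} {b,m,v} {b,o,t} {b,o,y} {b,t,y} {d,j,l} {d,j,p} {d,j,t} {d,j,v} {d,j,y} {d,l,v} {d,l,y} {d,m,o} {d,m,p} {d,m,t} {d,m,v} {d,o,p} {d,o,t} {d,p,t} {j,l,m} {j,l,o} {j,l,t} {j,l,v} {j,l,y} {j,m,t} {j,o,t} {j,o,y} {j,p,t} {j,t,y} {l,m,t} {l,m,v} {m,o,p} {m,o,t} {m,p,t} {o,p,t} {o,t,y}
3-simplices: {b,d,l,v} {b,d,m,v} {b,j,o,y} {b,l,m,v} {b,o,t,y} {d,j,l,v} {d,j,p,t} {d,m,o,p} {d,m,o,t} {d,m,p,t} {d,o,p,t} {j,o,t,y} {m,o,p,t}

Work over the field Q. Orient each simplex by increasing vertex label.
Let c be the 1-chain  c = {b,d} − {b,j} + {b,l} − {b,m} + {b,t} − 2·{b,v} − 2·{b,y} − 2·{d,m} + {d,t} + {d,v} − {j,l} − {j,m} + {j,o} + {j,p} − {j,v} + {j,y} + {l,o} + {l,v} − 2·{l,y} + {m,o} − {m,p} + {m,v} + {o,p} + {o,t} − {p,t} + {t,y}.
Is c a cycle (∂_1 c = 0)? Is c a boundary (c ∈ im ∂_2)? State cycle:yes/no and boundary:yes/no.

cycle:no boundary:no

n_0=10 n_1=37 n_2=44 n_3=13  [Q]
∂1: piv[bd,bj,bl,bm,bo,bt,bv,by,dp] rk=9  ker:dj,dl,dm,do,dt,dv,dy,jl,jm,jo,jp,jt,jv,jy,lm,lo,lt,lv,ly,mo,mp,mt,mv,op,ot,oy,pt,ty
∂2: piv[bdl,bdm,bdv,bjl,bjo,bjy,blm,blo,blv,bmv,bot,boy,bty,djl,djp,djt,djv,djy,dly,dmo,dmp,dmt,dop,dot,dpt,jlm,jlt,jot] rk=28  ker:dlv,dmv,jlo,jlv,jly,jmt,joy,jpt,jty,lmt,lmv,mop,mot,mpt,opt,oty
∂3: piv[bdlv,bdmv,bjoy,blmv,boty,djlv,djpt,dmop,dmot,dmpt,dopt,joty] rk=12  ker:mopt
∂1c = 3·{b} + {d} − {j} − 5·{m} + {o} + 2·{p} + {t} − 2·{y}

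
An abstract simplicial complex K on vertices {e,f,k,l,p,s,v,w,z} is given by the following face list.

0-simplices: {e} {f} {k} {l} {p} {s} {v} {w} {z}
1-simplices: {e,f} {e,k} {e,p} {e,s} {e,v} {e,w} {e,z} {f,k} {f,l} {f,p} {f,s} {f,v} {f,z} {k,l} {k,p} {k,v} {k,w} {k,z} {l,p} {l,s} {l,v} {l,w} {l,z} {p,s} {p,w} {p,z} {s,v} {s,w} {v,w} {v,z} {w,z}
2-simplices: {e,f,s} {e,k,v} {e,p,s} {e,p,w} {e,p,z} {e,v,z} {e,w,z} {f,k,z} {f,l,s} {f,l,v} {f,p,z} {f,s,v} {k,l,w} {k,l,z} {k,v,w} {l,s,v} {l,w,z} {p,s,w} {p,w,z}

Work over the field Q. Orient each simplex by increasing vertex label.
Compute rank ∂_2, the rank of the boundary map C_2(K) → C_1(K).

rank∂_2=17

n_0=9 n_1=31 n_2=19  [Q]
∂1: piv[ef,ek,ep,es,ev,ew,ez,fl] rk=8  ker:fk,fp,fs,fv,fz,kl,kp,kv,kw,kz,lp,ls,lv,lw,lz,ps,pw,pz,sv,sw,vw,vz,wz
∂2: piv[efs,ekv,eps,epw,epz,evz,ewz,fkz,fls,flv,fpz,fsv,klw,klz,kvw,lwz,psw] rk=17  ker:lsv,pwz
rk∂_2=17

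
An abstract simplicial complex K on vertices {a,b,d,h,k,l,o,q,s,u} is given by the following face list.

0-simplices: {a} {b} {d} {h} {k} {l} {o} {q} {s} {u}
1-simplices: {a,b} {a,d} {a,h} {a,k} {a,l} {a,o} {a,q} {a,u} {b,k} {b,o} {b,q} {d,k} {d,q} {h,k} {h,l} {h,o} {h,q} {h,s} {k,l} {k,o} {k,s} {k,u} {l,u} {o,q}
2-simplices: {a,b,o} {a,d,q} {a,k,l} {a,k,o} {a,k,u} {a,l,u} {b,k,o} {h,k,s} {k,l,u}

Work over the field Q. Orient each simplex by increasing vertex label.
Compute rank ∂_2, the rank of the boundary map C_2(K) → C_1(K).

n_0=10 n_1=24 n_2=9  [Q]
∂1: piv[ab,ad,ah,ak,al,ao,aq,au,hs] rk=9  ker:bk,bo,bq,dk,dq,hk,hl,ho,hq,kl,ko,ks,ku,lu,oq
∂2: piv[abo,adq,akl,ako,aku,alu,bko,hks] rk=8  ker:klu
rk∂_2=8

rank∂_2=8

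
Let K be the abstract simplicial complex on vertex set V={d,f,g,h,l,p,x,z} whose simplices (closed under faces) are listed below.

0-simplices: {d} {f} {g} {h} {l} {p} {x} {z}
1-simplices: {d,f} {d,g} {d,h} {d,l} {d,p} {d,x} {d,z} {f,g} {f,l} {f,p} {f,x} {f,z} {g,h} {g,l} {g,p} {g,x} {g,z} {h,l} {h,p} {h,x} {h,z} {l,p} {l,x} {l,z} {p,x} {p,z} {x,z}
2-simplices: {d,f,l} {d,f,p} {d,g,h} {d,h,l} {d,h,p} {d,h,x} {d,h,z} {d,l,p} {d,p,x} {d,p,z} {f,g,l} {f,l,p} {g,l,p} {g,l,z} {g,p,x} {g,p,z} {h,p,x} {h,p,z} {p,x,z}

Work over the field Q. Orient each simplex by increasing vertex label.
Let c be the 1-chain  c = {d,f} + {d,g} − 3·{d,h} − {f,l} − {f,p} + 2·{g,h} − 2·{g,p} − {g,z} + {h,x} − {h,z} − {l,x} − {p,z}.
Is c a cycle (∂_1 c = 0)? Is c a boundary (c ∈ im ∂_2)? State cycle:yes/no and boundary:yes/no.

cycle:no boundary:no

n_0=8 n_1=27 n_2=19  [Q]
∂1: piv[df,dg,dh,dl,dp,dx,dz] rk=7  ker:fg,fl,fp,fx,fz,gh,gl,gp,gx,gz,hl,hp,hx,hz,lp,lx,lz,px,pz,xz
∂2: piv[dfl,dfp,dgh,dhl,dhp,dhx,dhz,dlp,dpx,dpz,fgl,glp,glz,gpx,gpz,pxz] rk=16  ker:flp,hpx,hpz
∂1c = {d} + 3·{f} + 2·{g} − {h} − 2·{p} − 3·{z}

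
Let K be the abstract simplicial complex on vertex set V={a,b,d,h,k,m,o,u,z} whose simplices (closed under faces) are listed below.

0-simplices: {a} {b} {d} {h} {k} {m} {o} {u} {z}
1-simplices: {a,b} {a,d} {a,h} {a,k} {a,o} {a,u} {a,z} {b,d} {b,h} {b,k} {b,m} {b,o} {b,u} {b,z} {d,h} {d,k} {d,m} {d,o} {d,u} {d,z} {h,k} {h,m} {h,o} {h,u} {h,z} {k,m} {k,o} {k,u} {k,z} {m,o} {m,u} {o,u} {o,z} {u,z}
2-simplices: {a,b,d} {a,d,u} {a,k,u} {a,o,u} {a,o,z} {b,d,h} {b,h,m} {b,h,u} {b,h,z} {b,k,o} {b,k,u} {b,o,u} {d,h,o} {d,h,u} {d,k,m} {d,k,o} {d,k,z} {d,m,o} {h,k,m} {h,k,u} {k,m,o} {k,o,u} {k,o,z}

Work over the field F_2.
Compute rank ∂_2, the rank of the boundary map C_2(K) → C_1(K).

rank∂_2=21

n_0=9 n_1=34 n_2=23  [Z2]
∂1: piv[ab,ad,ah,ak,ao,au,az,bm] rk=8  ker:bd,bh,bk,bo,bu,bz,dh,dk,dm,do,du,dz,hk,hm,ho,hu,hz,km,ko,ku,kz,mo,mu,ou,oz,uz
∂2: piv[abd,adu,aku,aou,aoz,bdh,bhm,bhu,bhz,bko,bku,bou,dho,dhu,dkm,dko,dkz,dmo,hkm,hku,koz] rk=21  ker:kmo,kou
rk∂_2=21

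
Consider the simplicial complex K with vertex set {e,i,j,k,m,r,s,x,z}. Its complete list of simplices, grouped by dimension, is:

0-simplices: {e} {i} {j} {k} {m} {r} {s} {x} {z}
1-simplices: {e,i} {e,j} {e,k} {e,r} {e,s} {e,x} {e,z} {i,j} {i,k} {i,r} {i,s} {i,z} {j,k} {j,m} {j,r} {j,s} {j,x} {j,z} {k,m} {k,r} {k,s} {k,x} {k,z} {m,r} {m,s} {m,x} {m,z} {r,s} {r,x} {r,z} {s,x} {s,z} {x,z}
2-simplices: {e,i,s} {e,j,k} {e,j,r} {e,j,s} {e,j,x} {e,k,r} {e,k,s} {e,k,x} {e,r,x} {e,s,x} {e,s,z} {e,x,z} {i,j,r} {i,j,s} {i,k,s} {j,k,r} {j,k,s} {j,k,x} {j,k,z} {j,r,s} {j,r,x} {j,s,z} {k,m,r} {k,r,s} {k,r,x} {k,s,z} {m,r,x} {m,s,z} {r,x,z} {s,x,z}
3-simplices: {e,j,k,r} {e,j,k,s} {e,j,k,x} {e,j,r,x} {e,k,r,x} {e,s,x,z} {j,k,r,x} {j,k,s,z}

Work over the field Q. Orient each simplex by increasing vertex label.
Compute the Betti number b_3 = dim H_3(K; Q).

b_3=1

n_0=9 n_1=33 n_2=30 n_3=8  [Q]
∂1: piv[ei,ej,ek,er,es,ex,ez,jm] rk=8  ker:ij,ik,ir,is,iz,jk,jr,js,jx,jz,km,kr,ks,kx,kz,mr,ms,mx,mz,rs,rx,rz,sx,sz,xz
∂2: piv[eis,ejk,ejr,ejs,ejx,ekr,eks,ekx,erx,esx,esz,exz,ijr,ijs,iks,jkz,jrs,jsz,kmr,mrx,msz,rxz] rk=22  ker:jkr,jks,jkx,jrx,krs,krx,ksz,sxz
∂3: piv[ejkr,ejks,ejkx,ejrx,ekrx,esxz,jksz] rk=7  ker:jkrx
b_3=(8−7)−0=1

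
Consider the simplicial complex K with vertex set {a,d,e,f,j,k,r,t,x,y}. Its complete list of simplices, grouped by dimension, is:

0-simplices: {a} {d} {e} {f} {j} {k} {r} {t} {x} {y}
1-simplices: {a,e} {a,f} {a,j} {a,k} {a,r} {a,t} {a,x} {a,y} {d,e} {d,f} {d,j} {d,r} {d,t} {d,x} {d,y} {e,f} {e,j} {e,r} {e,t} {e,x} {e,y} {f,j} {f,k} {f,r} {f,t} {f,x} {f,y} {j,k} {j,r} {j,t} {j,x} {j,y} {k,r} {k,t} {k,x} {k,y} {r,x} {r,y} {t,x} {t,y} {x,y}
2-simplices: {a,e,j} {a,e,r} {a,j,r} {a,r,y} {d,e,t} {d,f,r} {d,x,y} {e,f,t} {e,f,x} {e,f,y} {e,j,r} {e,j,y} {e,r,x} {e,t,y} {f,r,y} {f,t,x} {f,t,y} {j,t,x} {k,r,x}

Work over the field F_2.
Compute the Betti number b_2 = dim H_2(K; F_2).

n_0=10 n_1=41 n_2=19  [Z2]
∂1: piv[ae,af,aj,ak,ar,at,ax,ay,de] rk=9  ker:df,dj,dr,dt,dx,dy,ef,ej,er,et,ex,ey,fj,fk,fr,ft,fx,fy,jk,jr,jt,jx,jy,kr,kt,kx,ky,rx,ry,tx,ty,xy
∂2: piv[aej,aer,ajr,ary,det,dfr,dxy,eft,efx,efy,ejy,erx,ety,fry,ftx,jtx,krx] rk=17  ker:ejr,fty
b_2=(19−17)−0=2

b_2=2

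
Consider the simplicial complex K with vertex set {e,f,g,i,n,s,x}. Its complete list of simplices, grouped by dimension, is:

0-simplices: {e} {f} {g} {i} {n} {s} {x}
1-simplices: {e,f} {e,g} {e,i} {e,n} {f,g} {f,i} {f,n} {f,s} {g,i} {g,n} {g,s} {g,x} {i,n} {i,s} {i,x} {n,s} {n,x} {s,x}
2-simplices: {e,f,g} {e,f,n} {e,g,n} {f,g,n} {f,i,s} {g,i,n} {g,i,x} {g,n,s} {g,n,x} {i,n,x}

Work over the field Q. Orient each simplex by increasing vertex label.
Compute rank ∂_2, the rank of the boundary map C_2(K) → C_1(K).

n_0=7 n_1=18 n_2=10  [Q]
∂1: piv[ef,eg,ei,en,fs,gx] rk=6  ker:fg,fi,fn,gi,gn,gs,in,is,ix,ns,nx,sx
∂2: piv[efg,efn,egn,fis,gin,gix,gns,gnx] rk=8  ker:fgn,inx
rk∂_2=8

rank∂_2=8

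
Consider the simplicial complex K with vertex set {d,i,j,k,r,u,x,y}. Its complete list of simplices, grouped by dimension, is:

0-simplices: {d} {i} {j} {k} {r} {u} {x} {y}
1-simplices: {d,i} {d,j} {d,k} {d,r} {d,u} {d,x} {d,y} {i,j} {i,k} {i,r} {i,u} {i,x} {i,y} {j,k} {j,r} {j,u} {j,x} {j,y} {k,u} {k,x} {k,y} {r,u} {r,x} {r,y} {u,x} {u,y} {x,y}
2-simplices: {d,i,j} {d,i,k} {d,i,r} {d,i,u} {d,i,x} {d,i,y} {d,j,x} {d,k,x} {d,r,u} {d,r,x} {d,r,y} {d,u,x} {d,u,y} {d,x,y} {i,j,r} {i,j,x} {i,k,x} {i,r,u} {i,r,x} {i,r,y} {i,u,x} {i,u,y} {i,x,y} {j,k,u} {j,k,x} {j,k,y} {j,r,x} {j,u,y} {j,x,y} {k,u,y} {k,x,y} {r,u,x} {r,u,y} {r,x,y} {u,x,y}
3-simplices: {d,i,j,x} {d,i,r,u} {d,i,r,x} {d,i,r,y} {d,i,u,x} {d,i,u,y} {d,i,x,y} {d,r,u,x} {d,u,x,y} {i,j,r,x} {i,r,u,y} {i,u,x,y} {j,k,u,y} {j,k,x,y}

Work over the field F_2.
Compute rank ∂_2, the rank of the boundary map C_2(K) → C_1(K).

n_0=8 n_1=27 n_2=35 n_3=14  [Z2]
∂1: piv[di,dj,dk,dr,du,dx,dy] rk=7  ker:ij,ik,ir,iu,ix,iy,jk,jr,ju,jx,jy,ku,kx,ky,ru,rx,ry,ux,uy,xy
∂2: piv[dij,dik,dir,diu,dix,diy,djx,dkx,dru,drx,dry,dux,duy,dxy,ijr,jku,jkx,jky,juy,jxy] rk=20  ker:ijx,ikx,iru,irx,iry,iux,iuy,ixy,jrx,kuy,kxy,rux,ruy,rxy,uxy
∂3: piv[dijx,diru,dirx,diry,diux,diuy,dixy,drux,duxy,ijrx,iruy,jkuy,jkxy] rk=13  ker:iuxy
rk∂_2=20

rank∂_2=20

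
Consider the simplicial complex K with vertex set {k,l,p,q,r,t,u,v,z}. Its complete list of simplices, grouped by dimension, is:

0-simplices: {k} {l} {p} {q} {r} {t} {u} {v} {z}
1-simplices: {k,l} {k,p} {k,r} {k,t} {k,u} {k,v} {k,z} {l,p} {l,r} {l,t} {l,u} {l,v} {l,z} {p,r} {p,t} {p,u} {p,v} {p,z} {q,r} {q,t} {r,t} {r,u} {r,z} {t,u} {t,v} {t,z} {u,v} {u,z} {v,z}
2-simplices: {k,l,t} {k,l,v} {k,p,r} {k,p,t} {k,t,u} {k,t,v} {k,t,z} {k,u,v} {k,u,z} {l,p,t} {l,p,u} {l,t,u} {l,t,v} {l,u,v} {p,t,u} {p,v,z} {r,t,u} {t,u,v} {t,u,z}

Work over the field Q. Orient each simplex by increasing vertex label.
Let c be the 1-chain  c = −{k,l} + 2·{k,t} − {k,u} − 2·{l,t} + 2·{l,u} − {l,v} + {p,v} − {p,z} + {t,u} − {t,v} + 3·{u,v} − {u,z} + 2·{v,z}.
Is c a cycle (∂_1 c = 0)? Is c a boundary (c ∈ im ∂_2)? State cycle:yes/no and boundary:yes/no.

cycle:yes boundary:no

n_0=9 n_1=29 n_2=19  [Q]
∂1: piv[kl,kp,kr,kt,ku,kv,kz,qr] rk=8  ker:lp,lr,lt,lu,lv,lz,pr,pt,pu,pv,pz,qt,rt,ru,rz,tu,tv,tz,uv,uz,vz
∂2: piv[klt,klv,kpr,kpt,ktu,ktv,ktz,kuv,kuz,lpt,lpu,ltu,pvz,rtu] rk=14  ker:ltv,luv,ptu,tuv,tuz
∂1c = 0
c vs im∂2: residual ≠ 0 ⇒ not boundary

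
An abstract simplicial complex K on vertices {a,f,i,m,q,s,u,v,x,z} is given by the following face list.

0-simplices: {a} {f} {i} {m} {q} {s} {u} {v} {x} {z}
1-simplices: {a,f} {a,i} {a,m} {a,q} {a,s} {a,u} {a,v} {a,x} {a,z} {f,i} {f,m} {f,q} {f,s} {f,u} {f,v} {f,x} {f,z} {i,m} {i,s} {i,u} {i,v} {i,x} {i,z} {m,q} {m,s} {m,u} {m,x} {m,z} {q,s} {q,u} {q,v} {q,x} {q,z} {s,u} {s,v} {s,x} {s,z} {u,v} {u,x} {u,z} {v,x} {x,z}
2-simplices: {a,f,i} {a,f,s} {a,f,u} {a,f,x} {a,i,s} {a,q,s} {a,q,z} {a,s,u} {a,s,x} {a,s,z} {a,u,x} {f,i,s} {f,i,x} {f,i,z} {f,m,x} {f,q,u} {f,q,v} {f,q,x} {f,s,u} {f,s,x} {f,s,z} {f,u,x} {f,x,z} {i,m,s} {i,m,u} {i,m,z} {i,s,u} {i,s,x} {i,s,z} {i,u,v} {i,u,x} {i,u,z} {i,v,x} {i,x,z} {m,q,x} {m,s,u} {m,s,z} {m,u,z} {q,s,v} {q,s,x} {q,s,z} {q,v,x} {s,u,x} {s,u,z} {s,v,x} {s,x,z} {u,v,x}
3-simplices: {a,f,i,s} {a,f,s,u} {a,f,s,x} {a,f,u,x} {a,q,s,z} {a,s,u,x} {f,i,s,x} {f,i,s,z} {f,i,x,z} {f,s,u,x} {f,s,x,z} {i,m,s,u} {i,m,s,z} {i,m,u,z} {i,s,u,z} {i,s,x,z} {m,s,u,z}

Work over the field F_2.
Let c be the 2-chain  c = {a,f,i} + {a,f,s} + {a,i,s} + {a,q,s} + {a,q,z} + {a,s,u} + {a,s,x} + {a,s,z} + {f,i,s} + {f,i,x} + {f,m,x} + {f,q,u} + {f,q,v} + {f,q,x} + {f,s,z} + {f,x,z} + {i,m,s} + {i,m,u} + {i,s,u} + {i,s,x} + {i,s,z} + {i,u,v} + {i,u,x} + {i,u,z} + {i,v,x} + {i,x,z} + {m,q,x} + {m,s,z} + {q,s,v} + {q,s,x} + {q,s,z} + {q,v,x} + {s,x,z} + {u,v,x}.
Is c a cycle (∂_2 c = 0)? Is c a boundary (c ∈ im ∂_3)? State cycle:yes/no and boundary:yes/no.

n_0=10 n_1=42 n_2=47 n_3=17  [Z2]
∂1: piv[af,ai,am,aq,as,au,av,ax,az] rk=9  ker:fi,fm,fq,fs,fu,fv,fx,fz,im,is,iu,iv,ix,iz,mq,ms,mu,mx,mz,qs,qu,qv,qx,qz,su,sv,sx,sz,uv,ux,uz,vx,xz
∂2: piv[afi,afs,afu,afx,ais,aqs,aqz,asu,asx,asz,aux,fix,fiz,fmx,fqu,fqv,fqx,fsz,fxz,ims,imu,imz,isu,iuv,iuz,ivx,mqx,qsv,qsx,qvx] rk=30  ker:fis,fsu,fsx,fux,isx,isz,iux,ixz,msu,msz,muz,qsz,sux,suz,svx,sxz,uvx
∂3: piv[afis,afsu,afsx,afux,aqsz,asux,fisx,fisz,fixz,fsxz,imsu,imsz,imuz,isuz] rk=14  ker:fsux,isxz,msuz
∂2c = {a,u} + {a,x} + {f,i} + {f,m} + {f,q} + {f,s} + {f,u} + {f,v} + {i,u} + {i,x} + {i,z} + {m,q} + {m,u} + {m,z} + {q,u} + {q,v} + {s,v} + {u,z} + {v,x} + {x,z}

cycle:no boundary:no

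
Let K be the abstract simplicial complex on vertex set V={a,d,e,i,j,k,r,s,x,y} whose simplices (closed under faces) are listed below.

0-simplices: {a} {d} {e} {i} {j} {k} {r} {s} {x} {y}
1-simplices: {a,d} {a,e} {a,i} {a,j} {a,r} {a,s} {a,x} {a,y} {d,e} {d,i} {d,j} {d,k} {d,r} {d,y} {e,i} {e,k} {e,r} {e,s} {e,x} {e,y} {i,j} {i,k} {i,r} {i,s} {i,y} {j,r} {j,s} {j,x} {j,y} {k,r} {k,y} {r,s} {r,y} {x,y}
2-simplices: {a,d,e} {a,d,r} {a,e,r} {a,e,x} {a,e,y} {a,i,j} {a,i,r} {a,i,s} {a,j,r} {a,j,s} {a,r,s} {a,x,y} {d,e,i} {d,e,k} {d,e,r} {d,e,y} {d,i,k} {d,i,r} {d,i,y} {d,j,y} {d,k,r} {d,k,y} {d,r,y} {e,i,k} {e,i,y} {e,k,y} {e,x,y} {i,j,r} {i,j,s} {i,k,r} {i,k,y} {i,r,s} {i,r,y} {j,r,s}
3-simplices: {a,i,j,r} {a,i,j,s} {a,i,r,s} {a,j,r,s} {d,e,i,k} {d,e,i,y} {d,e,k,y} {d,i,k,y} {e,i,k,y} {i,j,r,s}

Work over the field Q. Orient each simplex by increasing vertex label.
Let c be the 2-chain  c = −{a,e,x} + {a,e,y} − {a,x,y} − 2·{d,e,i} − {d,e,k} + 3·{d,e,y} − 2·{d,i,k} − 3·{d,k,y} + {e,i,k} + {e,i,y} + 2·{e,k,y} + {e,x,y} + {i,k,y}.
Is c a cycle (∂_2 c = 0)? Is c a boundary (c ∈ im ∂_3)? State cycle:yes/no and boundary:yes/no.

cycle:yes boundary:no

n_0=10 n_1=34 n_2=34 n_3=10  [Q]
∂1: piv[ad,ae,ai,aj,ar,as,ax,ay,dk] rk=9  ker:de,di,dj,dr,dy,ei,ek,er,es,ex,ey,ij,ik,ir,is,iy,jr,js,jx,jy,kr,ky,rs,ry,xy
∂2: piv[ade,adr,aer,aex,aey,aij,air,ais,ajr,ajs,ars,axy,dei,dek,dey,dik,dir,diy,djy,dkr,dky,dry] rk=22  ker:der,eik,eiy,eky,exy,ijr,ijs,ikr,iky,irs,iry,jrs
∂3: piv[aijr,aijs,airs,ajrs,deik,deiy,deky,diky] rk=8  ker:eiky,ijrs
∂2c = 0
c vs im∂3: residual ≠ 0 ⇒ not boundary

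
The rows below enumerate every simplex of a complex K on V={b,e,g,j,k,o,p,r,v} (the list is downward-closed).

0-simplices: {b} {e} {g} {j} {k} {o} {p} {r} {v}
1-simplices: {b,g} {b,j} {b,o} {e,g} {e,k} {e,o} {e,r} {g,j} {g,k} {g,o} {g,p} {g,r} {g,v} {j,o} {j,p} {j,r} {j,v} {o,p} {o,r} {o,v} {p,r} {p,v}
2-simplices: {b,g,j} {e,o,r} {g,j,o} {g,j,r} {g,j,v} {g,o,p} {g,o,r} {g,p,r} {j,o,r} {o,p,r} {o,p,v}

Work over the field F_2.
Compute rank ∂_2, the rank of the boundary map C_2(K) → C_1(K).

rank∂_2=9

n_0=9 n_1=22 n_2=11  [Z2]
∂1: piv[bg,bj,bo,eg,ek,er,gp,gv] rk=8  ker:eo,gj,gk,go,gr,jo,jp,jr,jv,op,or,ov,pr,pv
∂2: piv[bgj,eor,gjo,gjr,gjv,gop,gor,gpr,opv] rk=9  ker:jor,opr
rk∂_2=9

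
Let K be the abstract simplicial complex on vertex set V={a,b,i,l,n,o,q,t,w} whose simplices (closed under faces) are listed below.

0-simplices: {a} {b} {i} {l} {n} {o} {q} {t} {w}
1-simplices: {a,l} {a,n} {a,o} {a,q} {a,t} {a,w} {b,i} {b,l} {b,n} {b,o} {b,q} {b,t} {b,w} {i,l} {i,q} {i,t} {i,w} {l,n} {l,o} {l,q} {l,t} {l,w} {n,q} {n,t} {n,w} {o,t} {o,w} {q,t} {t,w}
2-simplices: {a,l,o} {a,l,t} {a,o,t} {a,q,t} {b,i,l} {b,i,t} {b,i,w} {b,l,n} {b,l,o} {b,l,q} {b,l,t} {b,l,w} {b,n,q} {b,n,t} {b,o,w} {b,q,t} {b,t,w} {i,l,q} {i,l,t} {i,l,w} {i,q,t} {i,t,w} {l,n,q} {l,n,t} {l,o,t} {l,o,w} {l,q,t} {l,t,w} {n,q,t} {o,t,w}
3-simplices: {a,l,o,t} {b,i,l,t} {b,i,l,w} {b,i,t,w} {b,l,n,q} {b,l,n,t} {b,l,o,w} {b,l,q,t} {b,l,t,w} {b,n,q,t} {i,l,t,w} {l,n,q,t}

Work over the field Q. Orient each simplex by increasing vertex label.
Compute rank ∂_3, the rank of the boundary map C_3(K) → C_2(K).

rank∂_3=10

n_0=9 n_1=29 n_2=30 n_3=12  [Q]
∂1: piv[al,an,ao,aq,at,aw,bi,bl] rk=8  ker:bn,bo,bq,bt,bw,il,iq,it,iw,ln,lo,lq,lt,lw,nq,nt,nw,ot,ow,qt,tw
∂2: piv[alo,alt,aot,aqt,bil,bit,biw,bln,blo,blq,blt,blw,bnq,bnt,bow,bqt,btw,ilq] rk=18  ker:ilt,ilw,iqt,itw,lnq,lnt,lot,low,lqt,ltw,nqt,otw
∂3: piv[alot,bilt,bilw,bitw,blnq,blnt,blow,blqt,bltw,bnqt] rk=10  ker:iltw,lnqt
rk∂_3=10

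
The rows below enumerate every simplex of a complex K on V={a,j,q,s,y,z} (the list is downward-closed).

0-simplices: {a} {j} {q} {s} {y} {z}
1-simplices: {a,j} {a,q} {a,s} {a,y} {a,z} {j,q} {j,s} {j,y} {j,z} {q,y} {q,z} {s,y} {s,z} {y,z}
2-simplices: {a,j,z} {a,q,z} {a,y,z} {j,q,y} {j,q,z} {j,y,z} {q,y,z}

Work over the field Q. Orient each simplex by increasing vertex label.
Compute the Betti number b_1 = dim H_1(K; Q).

b_1=3

n_0=6 n_1=14 n_2=7  [Q]
∂1: piv[aj,aq,as,ay,az] rk=5  ker:jq,js,jy,jz,qy,qz,sy,sz,yz
∂2: piv[ajz,aqz,ayz,jqy,jqz,jyz] rk=6  ker:qyz
b_1=(14−5)−6=3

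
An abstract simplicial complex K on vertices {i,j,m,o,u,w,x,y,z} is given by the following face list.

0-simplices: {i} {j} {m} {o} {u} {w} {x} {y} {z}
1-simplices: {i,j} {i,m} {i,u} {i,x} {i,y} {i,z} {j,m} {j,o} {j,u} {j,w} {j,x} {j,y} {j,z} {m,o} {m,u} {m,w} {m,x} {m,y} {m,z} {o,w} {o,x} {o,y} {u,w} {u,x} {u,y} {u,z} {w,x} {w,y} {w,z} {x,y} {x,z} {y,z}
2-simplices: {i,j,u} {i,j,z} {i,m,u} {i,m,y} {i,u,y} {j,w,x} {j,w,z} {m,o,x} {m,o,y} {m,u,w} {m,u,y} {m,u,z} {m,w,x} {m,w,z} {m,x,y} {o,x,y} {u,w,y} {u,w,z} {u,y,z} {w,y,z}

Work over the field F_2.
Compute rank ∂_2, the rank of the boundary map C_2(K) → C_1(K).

n_0=9 n_1=32 n_2=20  [Z2]
∂1: piv[ij,im,iu,ix,iy,iz,jo,jw] rk=8  ker:jm,ju,jx,jy,jz,mo,mu,mw,mx,my,mz,ow,ox,oy,uw,ux,uy,uz,wx,wy,wz,xy,xz,yz
∂2: piv[iju,ijz,imu,imy,iuy,jwx,jwz,mox,moy,muw,muz,mwx,mwz,mxy,uwy,uyz] rk=16  ker:muy,oxy,uwz,wyz
rk∂_2=16

rank∂_2=16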